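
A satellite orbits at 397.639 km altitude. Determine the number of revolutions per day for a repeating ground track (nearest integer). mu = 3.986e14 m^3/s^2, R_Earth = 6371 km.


r = 6.768639e+06 m
T = 2*pi*sqrt(r^3/mu) = 5541.9582 s = 92.3660 min
revs/day = 1440 / 92.3660 = 15.5902
Rounded: 16 revolutions per day

16 revolutions per day


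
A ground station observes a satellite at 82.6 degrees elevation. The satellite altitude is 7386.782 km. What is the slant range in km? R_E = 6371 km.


h = 7386.782 km, el = 82.6 deg
d = -R_E*sin(el) + sqrt((R_E*sin(el))^2 + 2*R_E*h + h^2)
d = -6371.0000*sin(1.4416) + sqrt((6371.0000*0.9916712)^2 + 2*6371.0000*7386.782 + 7386.782^2)
d = 7415.3530 km

7415.3530 km


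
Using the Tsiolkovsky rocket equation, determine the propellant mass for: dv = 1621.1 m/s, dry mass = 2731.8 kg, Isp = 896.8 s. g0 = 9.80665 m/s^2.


ve = Isp * g0 = 896.8 * 9.80665 = 8794.603720 m/s
mass ratio = exp(dv/ve) = exp(1621.1/8794.603720) = 1.20241128
m_prop = m_dry * (mr - 1) = 2731.8 * (1.20241128 - 1)
m_prop = 552.9471 kg

552.9471 kg


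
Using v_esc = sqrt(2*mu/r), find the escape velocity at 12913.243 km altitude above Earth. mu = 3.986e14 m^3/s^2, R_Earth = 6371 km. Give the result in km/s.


r = 6371.0 + 12913.243 = 19284.2430 km = 1.9284243e+07 m
v_esc = sqrt(2*mu/r) = sqrt(2*3.986e14 / 1.9284243e+07)
v_esc = 6429.5762 m/s = 6.4296 km/s

6.4296 km/s


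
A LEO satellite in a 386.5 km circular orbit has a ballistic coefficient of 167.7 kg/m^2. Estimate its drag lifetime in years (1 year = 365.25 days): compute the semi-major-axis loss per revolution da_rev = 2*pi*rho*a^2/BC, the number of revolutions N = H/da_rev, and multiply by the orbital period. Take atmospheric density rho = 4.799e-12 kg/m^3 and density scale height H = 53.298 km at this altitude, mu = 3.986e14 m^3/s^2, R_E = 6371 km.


a = R_E + alt = 6757.5000 km = 6.7575e+06 m
da_rev = 2*pi*rho*a^2/BC = 2*pi*4.799e-12*(6.7575e+06)^2/167.7 = 8.210501 m per revolution
N = H/da_rev = 53298.0000 m / 8.210501 m = 6491.4430 revolutions
P = 2*pi*sqrt(a^3/mu) = 5528.2835 s
lifetime = N*P = 6491.4430 * 5528.2835 = 3.5886537e+07 s = 415.3534 days
years = 415.3534 / 365.25 = 1.1372 years

1.1372 years


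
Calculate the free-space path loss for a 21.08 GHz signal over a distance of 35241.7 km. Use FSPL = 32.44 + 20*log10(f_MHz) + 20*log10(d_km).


f = 21.08 GHz = 21080.0000 MHz
d = 35241.7 km
FSPL = 32.44 + 20*log10(21080.0000) + 20*log10(35241.7)
FSPL = 32.44 + 86.4774 + 90.9411
FSPL = 209.8585 dB

209.8585 dB


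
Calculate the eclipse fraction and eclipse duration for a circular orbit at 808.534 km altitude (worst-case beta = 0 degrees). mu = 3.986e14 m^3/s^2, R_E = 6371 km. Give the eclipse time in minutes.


r = 7179.5340 km
T = 100.9031 min
Eclipse fraction = arcsin(R_E/r)/pi = arcsin(6371.0000/7179.5340)/pi
= arcsin(0.8873835)/pi = 0.3474793
Eclipse duration = 0.3474793 * 100.9031 = 35.0617 min

35.0617 minutes


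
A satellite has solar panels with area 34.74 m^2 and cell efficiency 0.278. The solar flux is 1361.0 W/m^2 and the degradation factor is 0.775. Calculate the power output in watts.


P = area * eta * S * degradation
P = 34.74 * 0.278 * 1361.0 * 0.775
P = 10186.7216 W

10186.7216 W


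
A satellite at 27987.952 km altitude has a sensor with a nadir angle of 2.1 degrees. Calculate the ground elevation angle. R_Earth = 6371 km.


r = R_E + alt = 34358.9520 km
Law of sines in the satellite / Earth-center / ground-point triangle:
  sin(nadir)/R_E = sin(90 + el)/r  =>  cos(el) = (r/R_E)*sin(nadir)
cos(el) = (34358.9520 / 6371.0000) * sin(2.1 deg) = 0.1976204
el = arccos(0.1976204) = 78.6022 deg
(Earth-central angle = 90 - nadir - el = 9.2978 deg)

78.6022 degrees


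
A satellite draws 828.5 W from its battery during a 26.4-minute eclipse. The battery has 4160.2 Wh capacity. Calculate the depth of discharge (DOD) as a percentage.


E_used = P * t / 60 = 828.5 * 26.4 / 60 = 364.5400 Wh
DOD = E_used / E_total * 100 = 364.5400 / 4160.2 * 100
DOD = 8.7626 %

8.7626 %


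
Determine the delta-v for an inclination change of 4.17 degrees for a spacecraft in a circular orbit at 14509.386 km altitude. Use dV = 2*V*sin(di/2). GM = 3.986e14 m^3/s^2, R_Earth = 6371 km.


r = 20880.3860 km = 2.0880386e+07 m
V = sqrt(mu/r) = 4369.1745 m/s
di = 4.17 deg = 0.07278023 rad
dV = 2*V*sin(di/2) = 2*4369.1745*sin(0.03639011)
dV = 317.9193 m/s = 0.3179193 km/s

0.3179 km/s


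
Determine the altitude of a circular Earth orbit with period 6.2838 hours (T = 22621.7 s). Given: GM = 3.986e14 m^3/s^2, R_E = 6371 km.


T = 22621.7 s
r = (mu*T^2/(4*pi^2))^(1/3) = (3.986e14 * 22621.7^2 / (4*pi^2))^(1/3)
r = 1.7287917e+07 m = 17287.9174 km
alt = r - R_E = 17287.9174 - 6371 = 10916.9174 km

10916.9174 km


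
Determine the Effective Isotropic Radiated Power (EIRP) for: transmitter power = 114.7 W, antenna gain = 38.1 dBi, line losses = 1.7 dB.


Pt = 114.7 W = 20.5956 dBW
EIRP = Pt_dBW + Gt - losses = 20.5956 + 38.1 - 1.7 = 56.9956 dBW

56.9956 dBW


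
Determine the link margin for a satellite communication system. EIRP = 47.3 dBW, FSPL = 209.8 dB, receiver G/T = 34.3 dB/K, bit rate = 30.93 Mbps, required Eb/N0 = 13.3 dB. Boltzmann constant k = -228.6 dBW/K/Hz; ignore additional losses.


C/N0 = EIRP - FSPL + G/T - k = 47.3 - 209.8 + 34.3 - (-228.6)
C/N0 = 100.4000 dB-Hz
R_b = 30.93 Mbps = 3.093e+07 bps -> 10*log10(R_b) = 74.9038 dB-Hz
Eb/N0 = C/N0 - 10*log10(R_b) = 100.4000 - 74.9038 = 25.4962 dB
Margin = Eb/N0 - Eb/N0_req = 25.4962 - 13.3 = 12.1962 dB (link closes)

12.1962 dB


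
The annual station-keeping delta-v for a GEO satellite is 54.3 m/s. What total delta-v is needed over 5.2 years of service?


dV = rate * years = 54.3 * 5.2
dV = 282.3600 m/s

282.3600 m/s


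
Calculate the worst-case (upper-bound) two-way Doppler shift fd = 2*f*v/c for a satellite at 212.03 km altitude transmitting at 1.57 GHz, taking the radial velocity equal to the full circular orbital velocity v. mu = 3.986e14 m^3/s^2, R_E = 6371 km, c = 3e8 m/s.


r = 6.58303e+06 m
v = sqrt(mu/r) = 7781.3640 m/s (worst-case radial velocity)
f = 1.57 GHz = 1.57e+09 Hz
fd = 2*f*v/c = 2*1.57e+09*7781.3640/3.0e+08
fd = 81444.9429 Hz

81444.9429 Hz


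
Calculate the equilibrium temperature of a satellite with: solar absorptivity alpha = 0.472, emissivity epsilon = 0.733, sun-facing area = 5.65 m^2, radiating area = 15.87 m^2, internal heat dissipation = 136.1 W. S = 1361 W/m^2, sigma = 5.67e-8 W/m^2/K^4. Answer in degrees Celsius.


Numerator = alpha*S*A_sun + Q_int = 0.472*1361*5.65 + 136.1 = 3765.6148 W
Denominator = eps*sigma*A_rad = 0.733*5.67e-8*15.87 = 6.5957466e-07 W/K^4
T^4 = 5.7091563e+09 K^4
T = 274.8799 K = 1.7299 C

1.7299 degrees Celsius


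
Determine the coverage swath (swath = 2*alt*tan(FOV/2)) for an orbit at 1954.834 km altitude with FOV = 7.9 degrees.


FOV = 7.9 deg = 0.137881 rad
swath = 2 * alt * tan(FOV/2) = 2 * 1954.834 * tan(0.06894051)
swath = 2 * 1954.834 * 0.06904993
swath = 269.9623 km

269.9623 km


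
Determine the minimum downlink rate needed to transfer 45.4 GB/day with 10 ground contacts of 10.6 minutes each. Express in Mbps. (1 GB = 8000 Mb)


total contact time = 10 * 10.6 * 60 = 6360.0000 s
data = 45.4 GB = 363200.0000 Mb
rate = 363200.0000 / 6360.0000 = 57.1069 Mbps

57.1069 Mbps


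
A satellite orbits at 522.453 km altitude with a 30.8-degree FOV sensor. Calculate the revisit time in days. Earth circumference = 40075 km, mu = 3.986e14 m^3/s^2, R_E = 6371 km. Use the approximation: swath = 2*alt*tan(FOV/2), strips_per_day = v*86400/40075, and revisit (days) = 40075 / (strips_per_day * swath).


swath = 2*522.453*tan(0.2687807) = 287.8151 km
v = sqrt(mu/r) = 7604.1423 m/s = 7.6041 km/s
strips/day = v*86400/40075 = 7.6041*86400/40075 = 16.3942
coverage/day = strips * swath = 16.3942 * 287.8151 = 4718.5001 km
revisit = 40075 / 4718.5001 = 8.4932 days

8.4932 days


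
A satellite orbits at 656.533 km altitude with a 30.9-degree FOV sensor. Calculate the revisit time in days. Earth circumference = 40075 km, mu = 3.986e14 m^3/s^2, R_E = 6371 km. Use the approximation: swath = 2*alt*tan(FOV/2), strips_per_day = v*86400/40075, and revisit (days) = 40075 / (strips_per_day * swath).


swath = 2*656.533*tan(0.2696534) = 362.9117 km
v = sqrt(mu/r) = 7531.2524 m/s = 7.5313 km/s
strips/day = v*86400/40075 = 7.5313*86400/40075 = 16.2371
coverage/day = strips * swath = 16.2371 * 362.9117 = 5892.6198 km
revisit = 40075 / 5892.6198 = 6.8009 days

6.8009 days


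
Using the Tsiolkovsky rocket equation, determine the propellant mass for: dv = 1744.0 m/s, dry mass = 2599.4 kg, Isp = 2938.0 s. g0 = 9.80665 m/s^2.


ve = Isp * g0 = 2938.0 * 9.80665 = 28811.937700 m/s
mass ratio = exp(dv/ve) = exp(1744.0/28811.937700) = 1.06239996
m_prop = m_dry * (mr - 1) = 2599.4 * (1.06239996 - 1)
m_prop = 162.2025 kg

162.2025 kg


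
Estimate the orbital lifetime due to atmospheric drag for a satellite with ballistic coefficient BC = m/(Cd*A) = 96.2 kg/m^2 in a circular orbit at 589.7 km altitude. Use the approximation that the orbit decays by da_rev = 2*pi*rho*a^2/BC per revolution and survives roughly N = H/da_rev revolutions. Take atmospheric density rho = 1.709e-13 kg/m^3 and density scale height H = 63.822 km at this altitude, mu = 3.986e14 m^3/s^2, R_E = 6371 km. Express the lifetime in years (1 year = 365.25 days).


a = R_E + alt = 6960.7000 km = 6.9607e+06 m
da_rev = 2*pi*rho*a^2/BC = 2*pi*1.709e-13*(6.9607e+06)^2/96.2 = 0.540819935 m per revolution
N = H/da_rev = 63822.0000 m / 0.540819935 m = 118009.7031 revolutions
P = 2*pi*sqrt(a^3/mu) = 5779.5044 s
lifetime = N*P = 118009.7031 * 5779.5044 = 6.8203759e+08 s = 7893.9536 days
years = 7893.9536 / 365.25 = 21.6125 years

21.6125 years


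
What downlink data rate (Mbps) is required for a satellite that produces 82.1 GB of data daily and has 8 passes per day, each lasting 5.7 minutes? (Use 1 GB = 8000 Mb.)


total contact time = 8 * 5.7 * 60 = 2736.0000 s
data = 82.1 GB = 656800.0000 Mb
rate = 656800.0000 / 2736.0000 = 240.0585 Mbps

240.0585 Mbps


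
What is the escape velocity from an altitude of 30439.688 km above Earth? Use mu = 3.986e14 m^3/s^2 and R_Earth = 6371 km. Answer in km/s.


r = 6371.0 + 30439.688 = 36810.6880 km = 3.6810688e+07 m
v_esc = sqrt(2*mu/r) = sqrt(2*3.986e14 / 3.6810688e+07)
v_esc = 4653.6817 m/s = 4.6537 km/s

4.6537 km/s


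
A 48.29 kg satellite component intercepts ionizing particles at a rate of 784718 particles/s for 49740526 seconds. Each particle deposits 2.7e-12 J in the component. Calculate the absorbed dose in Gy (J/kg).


Total energy deposited = rate * time * E_per
  = 784718 * 49740526 * 2.7e-12 = 105.3872 J
Dose = E_total / mass = 105.3872 / 48.29
Dose = 2.1824 Gy

2.1824 Gy


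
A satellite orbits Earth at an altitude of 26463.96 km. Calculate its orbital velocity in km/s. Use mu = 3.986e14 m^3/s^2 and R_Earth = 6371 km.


r = R_E + alt = 6371.0 + 26463.96 = 32834.9600 km = 3.283496e+07 m
v = sqrt(mu/r) = sqrt(3.986e14 / 3.283496e+07) = 3484.1785 m/s = 3.4842 km/s

3.4842 km/s


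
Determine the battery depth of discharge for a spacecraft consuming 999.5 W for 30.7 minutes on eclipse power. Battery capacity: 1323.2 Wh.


E_used = P * t / 60 = 999.5 * 30.7 / 60 = 511.4108 Wh
DOD = E_used / E_total * 100 = 511.4108 / 1323.2 * 100
DOD = 38.6495 %

38.6495 %


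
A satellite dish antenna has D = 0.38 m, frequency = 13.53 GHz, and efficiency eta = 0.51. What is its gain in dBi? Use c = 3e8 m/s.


lambda = c/f = 3e8 / 1.353e+10 = 0.02217295 m
G = eta*(pi*D/lambda)^2 = 0.51*(pi*0.38/0.02217295)^2
G = 1478.3940 (linear)
G = 10*log10(1478.3940) = 31.6979 dBi

31.6979 dBi


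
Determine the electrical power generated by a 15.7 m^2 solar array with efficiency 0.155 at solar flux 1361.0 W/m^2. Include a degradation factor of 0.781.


P = area * eta * S * degradation
P = 15.7 * 0.155 * 1361.0 * 0.781
P = 2586.6669 W

2586.6669 W


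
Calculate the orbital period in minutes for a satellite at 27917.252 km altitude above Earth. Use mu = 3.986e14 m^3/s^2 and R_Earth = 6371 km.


r = 34288.2520 km = 3.4288252e+07 m
T = 2*pi*sqrt(r^3/mu) = 2*pi*sqrt(4.0312157e+22 / 3.986e14)
T = 63187.2187 s = 1053.1203 min

1053.1203 minutes


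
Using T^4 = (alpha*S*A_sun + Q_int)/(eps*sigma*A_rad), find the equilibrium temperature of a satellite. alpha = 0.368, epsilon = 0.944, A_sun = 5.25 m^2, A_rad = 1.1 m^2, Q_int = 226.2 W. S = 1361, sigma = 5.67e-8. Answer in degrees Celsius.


Numerator = alpha*S*A_sun + Q_int = 0.368*1361*5.25 + 226.2 = 2855.6520 W
Denominator = eps*sigma*A_rad = 0.944*5.67e-8*1.1 = 5.887728e-08 W/K^4
T^4 = 4.8501765e+10 K^4
T = 469.2879 K = 196.1379 C

196.1379 degrees Celsius


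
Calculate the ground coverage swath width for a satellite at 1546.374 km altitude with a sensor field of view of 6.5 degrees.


FOV = 6.5 deg = 0.1134464 rad
swath = 2 * alt * tan(FOV/2) = 2 * 1546.374 * tan(0.0567232)
swath = 2 * 1546.374 * 0.05678412
swath = 175.6190 km

175.6190 km


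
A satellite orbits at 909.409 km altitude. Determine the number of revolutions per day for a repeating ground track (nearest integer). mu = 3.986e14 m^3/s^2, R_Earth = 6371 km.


r = 7.280409e+06 m
T = 2*pi*sqrt(r^3/mu) = 6182.2262 s = 103.0371 min
revs/day = 1440 / 103.0371 = 13.9755
Rounded: 14 revolutions per day

14 revolutions per day


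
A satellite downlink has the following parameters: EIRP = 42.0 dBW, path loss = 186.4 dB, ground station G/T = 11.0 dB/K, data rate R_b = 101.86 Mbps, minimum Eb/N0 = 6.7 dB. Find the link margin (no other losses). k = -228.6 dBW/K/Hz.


C/N0 = EIRP - FSPL + G/T - k = 42.0 - 186.4 + 11.0 - (-228.6)
C/N0 = 95.2000 dB-Hz
R_b = 101.86 Mbps = 1.0186e+08 bps -> 10*log10(R_b) = 80.0800 dB-Hz
Eb/N0 = C/N0 - 10*log10(R_b) = 95.2000 - 80.0800 = 15.1200 dB
Margin = Eb/N0 - Eb/N0_req = 15.1200 - 6.7 = 8.4200 dB (link closes)

8.4200 dB


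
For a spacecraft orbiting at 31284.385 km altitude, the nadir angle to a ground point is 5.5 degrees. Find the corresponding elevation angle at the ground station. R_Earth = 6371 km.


r = R_E + alt = 37655.3850 km
Law of sines in the satellite / Earth-center / ground-point triangle:
  sin(nadir)/R_E = sin(90 + el)/r  =>  cos(el) = (r/R_E)*sin(nadir)
cos(el) = (37655.3850 / 6371.0000) * sin(5.5 deg) = 0.5664901
el = arccos(0.5664901) = 55.4942 deg
(Earth-central angle = 90 - nadir - el = 29.0058 deg)

55.4942 degrees


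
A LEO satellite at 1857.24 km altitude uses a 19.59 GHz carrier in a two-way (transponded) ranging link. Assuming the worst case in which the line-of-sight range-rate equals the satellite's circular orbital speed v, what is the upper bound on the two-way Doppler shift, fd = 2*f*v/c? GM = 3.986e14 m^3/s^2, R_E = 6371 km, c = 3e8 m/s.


r = 8.22824e+06 m
v = sqrt(mu/r) = 6960.0951 m/s (worst-case radial velocity)
f = 19.59 GHz = 1.959e+10 Hz
fd = 2*f*v/c = 2*1.959e+10*6960.0951/3.0e+08
fd = 908988.4163 Hz

908988.4163 Hz


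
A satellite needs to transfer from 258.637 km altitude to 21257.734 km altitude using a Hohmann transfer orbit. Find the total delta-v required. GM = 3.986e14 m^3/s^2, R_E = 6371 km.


r1 = 6629.6370 km = 6.629637e+06 m
r2 = 27628.7340 km = 2.7628734e+07 m
dv1 = sqrt(mu/r1)*(sqrt(2*r2/(r1+r2)) - 1) = 2093.7611 m/s
dv2 = sqrt(mu/r2)*(1 - sqrt(2*r1/(r1+r2))) = 1435.2851 m/s
total dv = |dv1| + |dv2| = 2093.7611 + 1435.2851 = 3529.0462 m/s = 3.5290 km/s

3.5290 km/s


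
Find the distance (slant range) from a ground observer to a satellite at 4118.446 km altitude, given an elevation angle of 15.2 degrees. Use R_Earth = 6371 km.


h = 4118.446 km, el = 15.2 deg
d = -R_E*sin(el) + sqrt((R_E*sin(el))^2 + 2*R_E*h + h^2)
d = -6371.0000*sin(0.26529) + sqrt((6371.0000*0.2621892)^2 + 2*6371.0000*4118.446 + 4118.446^2)
d = 6828.3631 km

6828.3631 km


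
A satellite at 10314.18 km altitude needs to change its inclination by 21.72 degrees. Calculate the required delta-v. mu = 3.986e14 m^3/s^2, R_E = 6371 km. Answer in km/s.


r = 16685.1800 km = 1.668518e+07 m
V = sqrt(mu/r) = 4887.6849 m/s
di = 21.72 deg = 0.3790855 rad
dV = 2*V*sin(di/2) = 2*4887.6849*sin(0.1895428)
dV = 1841.7761 m/s = 1.8418 km/s

1.8418 km/s


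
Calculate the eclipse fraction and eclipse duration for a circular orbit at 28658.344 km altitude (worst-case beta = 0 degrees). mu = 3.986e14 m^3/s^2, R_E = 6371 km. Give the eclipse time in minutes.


r = 35029.3440 km
T = 1087.4467 min
Eclipse fraction = arcsin(R_E/r)/pi = arcsin(6371.0000/35029.3440)/pi
= arcsin(0.1818761)/pi = 0.05821698
Eclipse duration = 0.05821698 * 1087.4467 = 63.3079 min

63.3079 minutes


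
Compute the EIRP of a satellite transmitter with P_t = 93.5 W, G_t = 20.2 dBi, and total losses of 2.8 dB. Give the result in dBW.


Pt = 93.5 W = 19.7081 dBW
EIRP = Pt_dBW + Gt - losses = 19.7081 + 20.2 - 2.8 = 37.1081 dBW

37.1081 dBW


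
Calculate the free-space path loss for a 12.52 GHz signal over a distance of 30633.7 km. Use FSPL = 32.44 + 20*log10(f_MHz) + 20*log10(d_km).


f = 12.52 GHz = 12520.0000 MHz
d = 30633.7 km
FSPL = 32.44 + 20*log10(12520.0000) + 20*log10(30633.7)
FSPL = 32.44 + 81.9521 + 89.7240
FSPL = 204.1161 dB

204.1161 dB


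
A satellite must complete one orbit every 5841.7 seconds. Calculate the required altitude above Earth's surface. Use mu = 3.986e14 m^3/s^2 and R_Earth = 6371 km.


T = 5841.7 s
r = (mu*T^2/(4*pi^2))^(1/3) = (3.986e14 * 5841.7^2 / (4*pi^2))^(1/3)
r = 7.0105488e+06 m = 7010.5488 km
alt = r - R_E = 7010.5488 - 6371 = 639.5488 km

639.5488 km


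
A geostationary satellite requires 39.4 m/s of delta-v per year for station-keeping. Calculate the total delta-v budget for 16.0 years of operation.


dV = rate * years = 39.4 * 16.0
dV = 630.4000 m/s

630.4000 m/s


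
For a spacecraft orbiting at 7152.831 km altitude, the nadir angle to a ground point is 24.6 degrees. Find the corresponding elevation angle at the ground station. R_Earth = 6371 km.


r = R_E + alt = 13523.8310 km
Law of sines in the satellite / Earth-center / ground-point triangle:
  sin(nadir)/R_E = sin(90 + el)/r  =>  cos(el) = (r/R_E)*sin(nadir)
cos(el) = (13523.8310 / 6371.0000) * sin(24.6 deg) = 0.8836464
el = arccos(0.8836464) = 27.9146 deg
(Earth-central angle = 90 - nadir - el = 37.4854 deg)

27.9146 degrees


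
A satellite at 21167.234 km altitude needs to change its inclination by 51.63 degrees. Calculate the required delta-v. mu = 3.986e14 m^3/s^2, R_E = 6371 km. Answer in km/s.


r = 27538.2340 km = 2.7538234e+07 m
V = sqrt(mu/r) = 3804.5264 m/s
di = 51.63 deg = 0.9011135 rad
dV = 2*V*sin(di/2) = 2*3804.5264*sin(0.4505567)
dV = 3313.4898 m/s = 3.3135 km/s

3.3135 km/s


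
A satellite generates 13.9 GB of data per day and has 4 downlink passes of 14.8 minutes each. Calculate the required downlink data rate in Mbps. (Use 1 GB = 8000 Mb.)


total contact time = 4 * 14.8 * 60 = 3552.0000 s
data = 13.9 GB = 111200.0000 Mb
rate = 111200.0000 / 3552.0000 = 31.3063 Mbps

31.3063 Mbps


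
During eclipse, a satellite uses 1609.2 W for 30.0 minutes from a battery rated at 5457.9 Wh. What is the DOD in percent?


E_used = P * t / 60 = 1609.2 * 30.0 / 60 = 804.6000 Wh
DOD = E_used / E_total * 100 = 804.6000 / 5457.9 * 100
DOD = 14.7419 %

14.7419 %


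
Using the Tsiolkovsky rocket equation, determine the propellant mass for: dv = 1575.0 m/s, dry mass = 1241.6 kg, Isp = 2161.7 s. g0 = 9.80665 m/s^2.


ve = Isp * g0 = 2161.7 * 9.80665 = 21199.035305 m/s
mass ratio = exp(dv/ve) = exp(1575.0/21199.035305) = 1.07712541
m_prop = m_dry * (mr - 1) = 1241.6 * (1.07712541 - 1)
m_prop = 95.7589 kg

95.7589 kg


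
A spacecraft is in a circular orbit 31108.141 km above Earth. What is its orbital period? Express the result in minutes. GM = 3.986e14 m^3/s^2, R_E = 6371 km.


r = 37479.1410 km = 3.7479141e+07 m
T = 2*pi*sqrt(r^3/mu) = 2*pi*sqrt(5.2646425e+22 / 3.986e14)
T = 72209.7205 s = 1203.4953 min

1203.4953 minutes


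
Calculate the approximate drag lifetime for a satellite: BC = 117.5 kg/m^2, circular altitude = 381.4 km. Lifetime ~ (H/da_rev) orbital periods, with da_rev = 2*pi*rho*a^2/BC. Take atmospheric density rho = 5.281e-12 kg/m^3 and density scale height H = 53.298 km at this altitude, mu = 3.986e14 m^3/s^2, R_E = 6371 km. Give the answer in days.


a = R_E + alt = 6752.4000 km = 6.7524e+06 m
da_rev = 2*pi*rho*a^2/BC = 2*pi*5.281e-12*(6.7524e+06)^2/117.5 = 12.875808 m per revolution
N = H/da_rev = 53298.0000 m / 12.875808 m = 4139.3907 revolutions
P = 2*pi*sqrt(a^3/mu) = 5522.0262 s
lifetime = N*P = 4139.3907 * 5522.0262 = 2.2857824e+07 s = 264.5581 days

264.5581 days


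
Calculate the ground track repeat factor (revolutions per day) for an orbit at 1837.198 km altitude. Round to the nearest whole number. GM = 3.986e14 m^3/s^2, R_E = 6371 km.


r = 8.208198e+06 m
T = 2*pi*sqrt(r^3/mu) = 7400.8731 s = 123.3479 min
revs/day = 1440 / 123.3479 = 11.6743
Rounded: 12 revolutions per day

12 revolutions per day


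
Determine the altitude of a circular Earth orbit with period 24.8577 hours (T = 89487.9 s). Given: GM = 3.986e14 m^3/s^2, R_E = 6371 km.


T = 89487.9 s
r = (mu*T^2/(4*pi^2))^(1/3) = (3.986e14 * 89487.9^2 / (4*pi^2))^(1/3)
r = 4.3241631e+07 m = 43241.6307 km
alt = r - R_E = 43241.6307 - 6371 = 36870.6307 km

36870.6307 km


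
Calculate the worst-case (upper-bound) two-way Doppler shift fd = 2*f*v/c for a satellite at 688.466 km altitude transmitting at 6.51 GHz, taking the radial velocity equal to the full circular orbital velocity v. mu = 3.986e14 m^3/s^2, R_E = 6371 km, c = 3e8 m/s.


r = 7.059466e+06 m
v = sqrt(mu/r) = 7514.1995 m/s (worst-case radial velocity)
f = 6.51 GHz = 6.51e+09 Hz
fd = 2*f*v/c = 2*6.51e+09*7514.1995/3.0e+08
fd = 326116.2586 Hz

326116.2586 Hz


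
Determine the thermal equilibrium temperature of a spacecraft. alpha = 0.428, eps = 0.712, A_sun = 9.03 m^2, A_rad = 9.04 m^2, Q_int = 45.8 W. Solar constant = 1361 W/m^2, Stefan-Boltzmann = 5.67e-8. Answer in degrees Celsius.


Numerator = alpha*S*A_sun + Q_int = 0.428*1361*9.03 + 45.8 = 5305.8472 W
Denominator = eps*sigma*A_rad = 0.712*5.67e-8*9.04 = 3.6494842e-07 W/K^4
T^4 = 1.4538622e+10 K^4
T = 347.2409 K = 74.0909 C

74.0909 degrees Celsius


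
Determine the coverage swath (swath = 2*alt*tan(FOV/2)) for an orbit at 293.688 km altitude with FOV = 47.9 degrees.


FOV = 47.9 deg = 0.8360127 rad
swath = 2 * alt * tan(FOV/2) = 2 * 293.688 * tan(0.4180064)
swath = 2 * 293.688 * 0.4441834
swath = 260.9027 km

260.9027 km


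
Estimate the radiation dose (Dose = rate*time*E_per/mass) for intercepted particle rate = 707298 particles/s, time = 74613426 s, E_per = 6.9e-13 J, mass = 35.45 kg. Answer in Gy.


Total energy deposited = rate * time * E_per
  = 707298 * 74613426 * 6.9e-13 = 36.4140 J
Dose = E_total / mass = 36.4140 / 35.45
Dose = 1.0272 Gy

1.0272 Gy


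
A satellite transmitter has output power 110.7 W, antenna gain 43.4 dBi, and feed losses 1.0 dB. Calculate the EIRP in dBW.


Pt = 110.7 W = 20.4415 dBW
EIRP = Pt_dBW + Gt - losses = 20.4415 + 43.4 - 1.0 = 62.8415 dBW

62.8415 dBW


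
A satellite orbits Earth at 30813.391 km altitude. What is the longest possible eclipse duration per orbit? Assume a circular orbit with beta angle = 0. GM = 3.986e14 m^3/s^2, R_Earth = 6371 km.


r = 37184.3910 km
T = 1189.3262 min
Eclipse fraction = arcsin(R_E/r)/pi = arcsin(6371.0000/37184.3910)/pi
= arcsin(0.1713353)/pi = 0.05480815
Eclipse duration = 0.05480815 * 1189.3262 = 65.1848 min

65.1848 minutes


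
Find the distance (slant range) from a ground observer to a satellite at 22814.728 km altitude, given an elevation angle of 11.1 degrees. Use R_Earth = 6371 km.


h = 22814.728 km, el = 11.1 deg
d = -R_E*sin(el) + sqrt((R_E*sin(el))^2 + 2*R_E*h + h^2)
d = -6371.0000*sin(0.1937315) + sqrt((6371.0000*0.192522)^2 + 2*6371.0000*22814.728 + 22814.728^2)
d = 27281.7137 km

27281.7137 km


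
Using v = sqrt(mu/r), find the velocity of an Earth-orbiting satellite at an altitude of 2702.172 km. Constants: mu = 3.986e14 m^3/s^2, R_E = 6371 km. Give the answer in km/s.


r = R_E + alt = 6371.0 + 2702.172 = 9073.1720 km = 9.073172e+06 m
v = sqrt(mu/r) = sqrt(3.986e14 / 9.073172e+06) = 6628.1004 m/s = 6.6281 km/s

6.6281 km/s


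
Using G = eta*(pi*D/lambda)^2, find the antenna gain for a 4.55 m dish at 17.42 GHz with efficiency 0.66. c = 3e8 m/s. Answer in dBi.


lambda = c/f = 3e8 / 1.742e+10 = 0.01722158 m
G = eta*(pi*D/lambda)^2 = 0.66*(pi*4.55/0.01722158)^2
G = 454695.0917 (linear)
G = 10*log10(454695.0917) = 56.5772 dBi

56.5772 dBi


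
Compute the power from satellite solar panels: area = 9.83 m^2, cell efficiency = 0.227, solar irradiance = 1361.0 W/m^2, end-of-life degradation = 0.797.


P = area * eta * S * degradation
P = 9.83 * 0.227 * 1361.0 * 0.797
P = 2420.4484 W

2420.4484 W


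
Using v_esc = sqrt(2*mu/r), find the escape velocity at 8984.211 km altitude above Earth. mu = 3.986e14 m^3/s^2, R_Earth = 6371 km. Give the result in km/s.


r = 6371.0 + 8984.211 = 15355.2110 km = 1.5355211e+07 m
v_esc = sqrt(2*mu/r) = sqrt(2*3.986e14 / 1.5355211e+07)
v_esc = 7205.3611 m/s = 7.2054 km/s

7.2054 km/s


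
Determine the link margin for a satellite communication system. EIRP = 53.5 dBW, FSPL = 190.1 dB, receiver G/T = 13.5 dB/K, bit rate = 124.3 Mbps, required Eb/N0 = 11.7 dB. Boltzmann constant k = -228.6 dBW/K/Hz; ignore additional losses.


C/N0 = EIRP - FSPL + G/T - k = 53.5 - 190.1 + 13.5 - (-228.6)
C/N0 = 105.5000 dB-Hz
R_b = 124.3 Mbps = 1.243e+08 bps -> 10*log10(R_b) = 80.9447 dB-Hz
Eb/N0 = C/N0 - 10*log10(R_b) = 105.5000 - 80.9447 = 24.5553 dB
Margin = Eb/N0 - Eb/N0_req = 24.5553 - 11.7 = 12.8553 dB (link closes)

12.8553 dB


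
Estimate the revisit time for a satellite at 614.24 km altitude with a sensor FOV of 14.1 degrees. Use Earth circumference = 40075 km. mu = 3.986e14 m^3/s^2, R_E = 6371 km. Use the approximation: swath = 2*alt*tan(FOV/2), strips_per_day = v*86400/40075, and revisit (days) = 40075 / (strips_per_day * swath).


swath = 2*614.24*tan(0.1230457) = 151.9267 km
v = sqrt(mu/r) = 7554.0174 m/s = 7.5540 km/s
strips/day = v*86400/40075 = 7.5540*86400/40075 = 16.2861
coverage/day = strips * swath = 16.2861 * 151.9267 = 2474.2998 km
revisit = 40075 / 2474.2998 = 16.1965 days

16.1965 days


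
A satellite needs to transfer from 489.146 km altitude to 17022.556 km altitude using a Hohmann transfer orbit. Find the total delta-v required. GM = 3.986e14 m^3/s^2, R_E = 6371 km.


r1 = 6860.1460 km = 6.860146e+06 m
r2 = 23393.5560 km = 2.3393556e+07 m
dv1 = sqrt(mu/r1)*(sqrt(2*r2/(r1+r2)) - 1) = 1856.7107 m/s
dv2 = sqrt(mu/r2)*(1 - sqrt(2*r1/(r1+r2))) = 1348.0218 m/s
total dv = |dv1| + |dv2| = 1856.7107 + 1348.0218 = 3204.7325 m/s = 3.2047 km/s

3.2047 km/s


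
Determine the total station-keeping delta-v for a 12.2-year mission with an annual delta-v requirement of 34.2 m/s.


dV = rate * years = 34.2 * 12.2
dV = 417.2400 m/s

417.2400 m/s


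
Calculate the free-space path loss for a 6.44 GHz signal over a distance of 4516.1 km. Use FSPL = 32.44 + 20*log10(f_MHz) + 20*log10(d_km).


f = 6.44 GHz = 6440.0000 MHz
d = 4516.1 km
FSPL = 32.44 + 20*log10(6440.0000) + 20*log10(4516.1)
FSPL = 32.44 + 76.1777 + 73.0953
FSPL = 181.7130 dB

181.7130 dB


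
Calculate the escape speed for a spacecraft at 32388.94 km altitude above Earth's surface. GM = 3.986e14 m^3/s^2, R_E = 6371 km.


r = 6371.0 + 32388.94 = 38759.9400 km = 3.875994e+07 m
v_esc = sqrt(2*mu/r) = sqrt(2*3.986e14 / 3.875994e+07)
v_esc = 4535.1546 m/s = 4.5352 km/s

4.5352 km/s


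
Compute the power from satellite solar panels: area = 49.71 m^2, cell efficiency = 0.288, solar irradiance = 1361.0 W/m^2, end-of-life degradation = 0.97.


P = area * eta * S * degradation
P = 49.71 * 0.288 * 1361.0 * 0.97
P = 18900.1874 W

18900.1874 W


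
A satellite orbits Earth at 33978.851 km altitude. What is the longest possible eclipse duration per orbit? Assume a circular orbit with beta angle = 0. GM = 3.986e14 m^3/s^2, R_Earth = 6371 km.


r = 40349.8510 km
T = 1344.3826 min
Eclipse fraction = arcsin(R_E/r)/pi = arcsin(6371.0000/40349.8510)/pi
= arcsin(0.157894)/pi = 0.05047044
Eclipse duration = 0.05047044 * 1344.3826 = 67.8516 min

67.8516 minutes


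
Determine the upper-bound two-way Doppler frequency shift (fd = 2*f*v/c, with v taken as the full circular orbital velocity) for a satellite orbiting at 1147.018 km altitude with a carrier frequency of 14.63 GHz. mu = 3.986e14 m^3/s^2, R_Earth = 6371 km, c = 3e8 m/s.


r = 7.518018e+06 m
v = sqrt(mu/r) = 7281.4348 m/s (worst-case radial velocity)
f = 14.63 GHz = 1.463e+10 Hz
fd = 2*f*v/c = 2*1.463e+10*7281.4348/3.0e+08
fd = 710182.6100 Hz

710182.6100 Hz


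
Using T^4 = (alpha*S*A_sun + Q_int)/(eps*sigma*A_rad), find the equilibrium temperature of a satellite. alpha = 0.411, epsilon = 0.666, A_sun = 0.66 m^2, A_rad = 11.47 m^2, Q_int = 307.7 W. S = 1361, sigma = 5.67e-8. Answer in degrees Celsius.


Numerator = alpha*S*A_sun + Q_int = 0.411*1361*0.66 + 307.7 = 676.8849 W
Denominator = eps*sigma*A_rad = 0.666*5.67e-8*11.47 = 4.3313243e-07 W/K^4
T^4 = 1.5627665e+09 K^4
T = 198.8262 K = -74.3238 C

-74.3238 degrees Celsius


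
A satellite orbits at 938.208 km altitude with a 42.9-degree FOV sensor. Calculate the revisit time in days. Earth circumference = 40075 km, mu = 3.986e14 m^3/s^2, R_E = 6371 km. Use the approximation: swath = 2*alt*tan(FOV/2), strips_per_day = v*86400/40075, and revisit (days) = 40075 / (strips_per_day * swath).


swath = 2*938.208*tan(0.3743731) = 737.2490 km
v = sqrt(mu/r) = 7384.7107 m/s = 7.3847 km/s
strips/day = v*86400/40075 = 7.3847*86400/40075 = 15.9211
coverage/day = strips * swath = 15.9211 * 737.2490 = 11737.8321 km
revisit = 40075 / 11737.8321 = 3.4142 days

3.4142 days


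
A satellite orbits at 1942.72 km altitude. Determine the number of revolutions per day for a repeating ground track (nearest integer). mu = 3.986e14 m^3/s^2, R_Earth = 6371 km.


r = 8.31372e+06 m
T = 2*pi*sqrt(r^3/mu) = 7544.0457 s = 125.7341 min
revs/day = 1440 / 125.7341 = 11.4527
Rounded: 11 revolutions per day

11 revolutions per day


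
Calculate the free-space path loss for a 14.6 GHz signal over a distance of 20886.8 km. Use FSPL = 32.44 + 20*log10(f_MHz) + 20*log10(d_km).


f = 14.6 GHz = 14600.0000 MHz
d = 20886.8 km
FSPL = 32.44 + 20*log10(14600.0000) + 20*log10(20886.8)
FSPL = 32.44 + 83.2871 + 86.3974
FSPL = 202.1245 dB

202.1245 dB


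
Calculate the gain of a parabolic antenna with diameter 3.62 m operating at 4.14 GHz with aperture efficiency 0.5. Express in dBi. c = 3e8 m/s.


lambda = c/f = 3e8 / 4.14e+09 = 0.07246377 m
G = eta*(pi*D/lambda)^2 = 0.5*(pi*3.62/0.07246377)^2
G = 12315.3019 (linear)
G = 10*log10(12315.3019) = 40.9045 dBi

40.9045 dBi


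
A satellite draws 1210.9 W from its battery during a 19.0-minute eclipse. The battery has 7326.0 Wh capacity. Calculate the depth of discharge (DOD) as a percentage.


E_used = P * t / 60 = 1210.9 * 19.0 / 60 = 383.4517 Wh
DOD = E_used / E_total * 100 = 383.4517 / 7326.0 * 100
DOD = 5.2341 %

5.2341 %


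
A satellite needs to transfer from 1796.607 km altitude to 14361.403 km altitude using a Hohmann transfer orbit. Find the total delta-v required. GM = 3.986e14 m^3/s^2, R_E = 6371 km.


r1 = 8167.6070 km = 8.167607e+06 m
r2 = 20732.4030 km = 2.0732403e+07 m
dv1 = sqrt(mu/r1)*(sqrt(2*r2/(r1+r2)) - 1) = 1381.9329 m/s
dv2 = sqrt(mu/r2)*(1 - sqrt(2*r1/(r1+r2))) = 1088.2082 m/s
total dv = |dv1| + |dv2| = 1381.9329 + 1088.2082 = 2470.1411 m/s = 2.4701 km/s

2.4701 km/s


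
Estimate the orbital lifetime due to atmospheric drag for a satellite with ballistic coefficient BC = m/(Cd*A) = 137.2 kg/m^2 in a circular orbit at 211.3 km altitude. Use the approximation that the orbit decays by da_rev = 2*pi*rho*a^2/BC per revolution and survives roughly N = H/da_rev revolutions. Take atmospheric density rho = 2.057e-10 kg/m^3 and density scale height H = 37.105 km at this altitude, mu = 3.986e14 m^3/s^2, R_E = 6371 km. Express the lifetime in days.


a = R_E + alt = 6582.3000 km = 6.5823e+06 m
da_rev = 2*pi*rho*a^2/BC = 2*pi*2.057e-10*(6.5823e+06)^2/137.2 = 408.145858 m per revolution
N = H/da_rev = 37105.0000 m / 408.145858 m = 90.9111 revolutions
P = 2*pi*sqrt(a^3/mu) = 5314.6875 s
lifetime = N*P = 90.9111 * 5314.6875 = 483164.2273 s = 5.5922 days

5.5922 days


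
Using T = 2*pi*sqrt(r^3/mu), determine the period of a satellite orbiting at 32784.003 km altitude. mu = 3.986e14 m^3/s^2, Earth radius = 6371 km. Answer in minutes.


r = 39155.0030 km = 3.9155003e+07 m
T = 2*pi*sqrt(r^3/mu) = 2*pi*sqrt(6.0029093e+22 / 3.986e14)
T = 77106.6994 s = 1285.1117 min

1285.1117 minutes


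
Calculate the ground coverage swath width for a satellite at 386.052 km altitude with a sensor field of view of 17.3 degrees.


FOV = 17.3 deg = 0.301942 rad
swath = 2 * alt * tan(FOV/2) = 2 * 386.052 * tan(0.150971)
swath = 2 * 386.052 * 0.1521285
swath = 117.4590 km

117.4590 km


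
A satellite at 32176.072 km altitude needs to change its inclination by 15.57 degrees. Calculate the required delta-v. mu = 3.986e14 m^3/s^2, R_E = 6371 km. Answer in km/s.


r = 38547.0720 km = 3.8547072e+07 m
V = sqrt(mu/r) = 3215.6809 m/s
di = 15.57 deg = 0.2717478 rad
dV = 2*V*sin(di/2) = 2*3215.6809*sin(0.1358739)
dV = 871.1678 m/s = 0.8711678 km/s

0.8712 km/s


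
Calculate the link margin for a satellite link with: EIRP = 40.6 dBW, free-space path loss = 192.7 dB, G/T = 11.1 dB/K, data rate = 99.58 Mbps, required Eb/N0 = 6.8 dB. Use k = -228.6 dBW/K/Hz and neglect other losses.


C/N0 = EIRP - FSPL + G/T - k = 40.6 - 192.7 + 11.1 - (-228.6)
C/N0 = 87.6000 dB-Hz
R_b = 99.58 Mbps = 9.958e+07 bps -> 10*log10(R_b) = 79.9817 dB-Hz
Eb/N0 = C/N0 - 10*log10(R_b) = 87.6000 - 79.9817 = 7.6183 dB
Margin = Eb/N0 - Eb/N0_req = 7.6183 - 6.8 = 0.8182788 dB (link closes)

0.8183 dB


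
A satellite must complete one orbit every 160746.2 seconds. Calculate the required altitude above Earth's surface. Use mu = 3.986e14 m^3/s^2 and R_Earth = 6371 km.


T = 160746.2 s
r = (mu*T^2/(4*pi^2))^(1/3) = (3.986e14 * 160746.2^2 / (4*pi^2))^(1/3)
r = 6.3897862e+07 m = 63897.8623 km
alt = r - R_E = 63897.8623 - 6371 = 57526.8623 km

57526.8623 km


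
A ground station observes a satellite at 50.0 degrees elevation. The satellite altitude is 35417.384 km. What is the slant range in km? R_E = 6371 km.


h = 35417.384 km, el = 50.0 deg
d = -R_E*sin(el) + sqrt((R_E*sin(el))^2 + 2*R_E*h + h^2)
d = -6371.0000*sin(0.8726646) + sqrt((6371.0000*0.7660444)^2 + 2*6371.0000*35417.384 + 35417.384^2)
d = 36706.7690 km

36706.7690 km


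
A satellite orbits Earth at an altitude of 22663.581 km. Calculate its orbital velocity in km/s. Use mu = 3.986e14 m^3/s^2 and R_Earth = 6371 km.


r = R_E + alt = 6371.0 + 22663.581 = 29034.5810 km = 2.9034581e+07 m
v = sqrt(mu/r) = sqrt(3.986e14 / 2.9034581e+07) = 3705.1933 m/s = 3.7052 km/s

3.7052 km/s


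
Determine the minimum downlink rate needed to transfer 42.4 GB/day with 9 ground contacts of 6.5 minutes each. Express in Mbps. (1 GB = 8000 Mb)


total contact time = 9 * 6.5 * 60 = 3510.0000 s
data = 42.4 GB = 339200.0000 Mb
rate = 339200.0000 / 3510.0000 = 96.6382 Mbps

96.6382 Mbps


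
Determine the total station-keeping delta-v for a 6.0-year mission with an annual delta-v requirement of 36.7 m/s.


dV = rate * years = 36.7 * 6.0
dV = 220.2000 m/s

220.2000 m/s


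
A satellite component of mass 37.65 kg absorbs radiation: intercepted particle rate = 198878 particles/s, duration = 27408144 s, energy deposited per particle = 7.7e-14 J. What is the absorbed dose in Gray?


Total energy deposited = rate * time * E_per
  = 198878 * 27408144 * 7.7e-14 = 0.4197175 J
Dose = E_total / mass = 0.4197175 / 37.65
Dose = 0.01114788 Gy

0.0111 Gy


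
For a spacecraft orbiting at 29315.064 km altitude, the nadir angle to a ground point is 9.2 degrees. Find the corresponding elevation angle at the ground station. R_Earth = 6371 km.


r = R_E + alt = 35686.0640 km
Law of sines in the satellite / Earth-center / ground-point triangle:
  sin(nadir)/R_E = sin(90 + el)/r  =>  cos(el) = (r/R_E)*sin(nadir)
cos(el) = (35686.0640 / 6371.0000) * sin(9.2 deg) = 0.8955471
el = arccos(0.8955471) = 26.4212 deg
(Earth-central angle = 90 - nadir - el = 54.3788 deg)

26.4212 degrees


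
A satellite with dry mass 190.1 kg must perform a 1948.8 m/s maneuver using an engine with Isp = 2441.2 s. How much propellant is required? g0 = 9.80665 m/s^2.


ve = Isp * g0 = 2441.2 * 9.80665 = 23939.993980 m/s
mass ratio = exp(dv/ve) = exp(1948.8/23939.993980) = 1.08480856
m_prop = m_dry * (mr - 1) = 190.1 * (1.08480856 - 1)
m_prop = 16.1221 kg

16.1221 kg


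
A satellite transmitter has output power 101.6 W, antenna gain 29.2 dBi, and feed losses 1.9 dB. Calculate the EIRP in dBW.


Pt = 101.6 W = 20.0689 dBW
EIRP = Pt_dBW + Gt - losses = 20.0689 + 29.2 - 1.9 = 47.3689 dBW

47.3689 dBW


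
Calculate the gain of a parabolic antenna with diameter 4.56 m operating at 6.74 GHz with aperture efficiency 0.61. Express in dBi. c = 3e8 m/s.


lambda = c/f = 3e8 / 6.74e+09 = 0.04451039 m
G = eta*(pi*D/lambda)^2 = 0.61*(pi*4.56/0.04451039)^2
G = 63188.2822 (linear)
G = 10*log10(63188.2822) = 48.0064 dBi

48.0064 dBi


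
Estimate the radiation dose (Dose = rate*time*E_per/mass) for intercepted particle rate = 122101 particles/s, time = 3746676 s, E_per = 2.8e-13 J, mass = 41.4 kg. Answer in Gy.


Total energy deposited = rate * time * E_per
  = 122101 * 3746676 * 2.8e-13 = 0.1280924 J
Dose = E_total / mass = 0.1280924 / 41.4
Dose = 0.00309402 Gy

0.0031 Gy


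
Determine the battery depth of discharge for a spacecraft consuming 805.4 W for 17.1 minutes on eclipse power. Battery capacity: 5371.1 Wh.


E_used = P * t / 60 = 805.4 * 17.1 / 60 = 229.5390 Wh
DOD = E_used / E_total * 100 = 229.5390 / 5371.1 * 100
DOD = 4.2736 %

4.2736 %


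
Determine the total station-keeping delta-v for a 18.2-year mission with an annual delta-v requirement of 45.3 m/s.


dV = rate * years = 45.3 * 18.2
dV = 824.4600 m/s

824.4600 m/s


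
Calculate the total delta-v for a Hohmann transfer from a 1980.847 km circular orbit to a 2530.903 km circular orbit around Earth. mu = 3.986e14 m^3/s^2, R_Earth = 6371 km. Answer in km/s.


r1 = 8351.8470 km = 8.351847e+06 m
r2 = 8901.9030 km = 8.901903e+06 m
dv1 = sqrt(mu/r1)*(sqrt(2*r2/(r1+r2)) - 1) = 109.2572 m/s
dv2 = sqrt(mu/r2)*(1 - sqrt(2*r1/(r1+r2))) = 107.5286 m/s
total dv = |dv1| + |dv2| = 109.2572 + 107.5286 = 216.7858 m/s = 0.2167858 km/s

0.2168 km/s


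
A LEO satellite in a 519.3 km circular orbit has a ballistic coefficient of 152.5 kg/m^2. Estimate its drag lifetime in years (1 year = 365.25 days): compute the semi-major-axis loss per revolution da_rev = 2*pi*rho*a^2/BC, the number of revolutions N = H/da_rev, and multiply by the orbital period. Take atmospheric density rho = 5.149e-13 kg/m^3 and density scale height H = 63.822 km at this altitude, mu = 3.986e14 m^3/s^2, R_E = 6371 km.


a = R_E + alt = 6890.3000 km = 6.8903e+06 m
da_rev = 2*pi*rho*a^2/BC = 2*pi*5.149e-13*(6.8903e+06)^2/152.5 = 1.007185 m per revolution
N = H/da_rev = 63822.0000 m / 1.007185 m = 63366.7204 revolutions
P = 2*pi*sqrt(a^3/mu) = 5692.0462 s
lifetime = N*P = 63366.7204 * 5692.0462 = 3.606863e+08 s = 4174.6100 days
years = 4174.6100 / 365.25 = 11.4295 years

11.4295 years


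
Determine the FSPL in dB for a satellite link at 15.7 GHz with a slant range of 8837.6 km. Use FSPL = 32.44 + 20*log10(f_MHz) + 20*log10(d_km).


f = 15.7 GHz = 15700.0000 MHz
d = 8837.6 km
FSPL = 32.44 + 20*log10(15700.0000) + 20*log10(8837.6)
FSPL = 32.44 + 83.9180 + 78.9267
FSPL = 195.2847 dB

195.2847 dB


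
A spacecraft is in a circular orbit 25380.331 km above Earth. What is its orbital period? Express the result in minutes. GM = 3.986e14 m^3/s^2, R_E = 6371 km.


r = 31751.3310 km = 3.1751331e+07 m
T = 2*pi*sqrt(r^3/mu) = 2*pi*sqrt(3.201001e+22 / 3.986e14)
T = 56305.9285 s = 938.4321 min

938.4321 minutes
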